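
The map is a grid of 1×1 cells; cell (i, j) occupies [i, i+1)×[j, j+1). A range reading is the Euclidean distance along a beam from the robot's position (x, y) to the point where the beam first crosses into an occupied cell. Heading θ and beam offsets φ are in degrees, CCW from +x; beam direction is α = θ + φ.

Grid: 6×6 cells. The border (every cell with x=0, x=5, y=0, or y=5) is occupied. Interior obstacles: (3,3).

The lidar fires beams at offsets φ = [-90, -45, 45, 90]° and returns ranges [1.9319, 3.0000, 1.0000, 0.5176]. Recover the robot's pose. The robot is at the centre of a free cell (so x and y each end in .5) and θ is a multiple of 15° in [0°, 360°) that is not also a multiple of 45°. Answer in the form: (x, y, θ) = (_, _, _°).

(x, y, θ) = (2.5, 1.5, 165°)

Enumerate (i+0.5, j+0.5, θ) over the 15 free cells and 16 admissible headings. For each, cast all 4 beams and compare to the given ranges.
  (4.5, 4.5, 210°): beam 1 = 0.5774 ≠ 1.9319 ✗
  (4.5, 4.5, 195°): beam 1 = 0.5176 ≠ 1.9319 ✗
  (2.5, 3.5, 240°): beam 1 = 1.7321 ≠ 1.9319 ✗
  (4.5, 3.5, 285°): beam 1 = 0.5176 ≠ 1.9319 ✗
  …
  (2.5, 1.5, 165°): r_1=1.9319, r_2=3.0000, r_3=1.0000, r_4=0.5176 — all match ✓
No second candidate reproduces the full scan.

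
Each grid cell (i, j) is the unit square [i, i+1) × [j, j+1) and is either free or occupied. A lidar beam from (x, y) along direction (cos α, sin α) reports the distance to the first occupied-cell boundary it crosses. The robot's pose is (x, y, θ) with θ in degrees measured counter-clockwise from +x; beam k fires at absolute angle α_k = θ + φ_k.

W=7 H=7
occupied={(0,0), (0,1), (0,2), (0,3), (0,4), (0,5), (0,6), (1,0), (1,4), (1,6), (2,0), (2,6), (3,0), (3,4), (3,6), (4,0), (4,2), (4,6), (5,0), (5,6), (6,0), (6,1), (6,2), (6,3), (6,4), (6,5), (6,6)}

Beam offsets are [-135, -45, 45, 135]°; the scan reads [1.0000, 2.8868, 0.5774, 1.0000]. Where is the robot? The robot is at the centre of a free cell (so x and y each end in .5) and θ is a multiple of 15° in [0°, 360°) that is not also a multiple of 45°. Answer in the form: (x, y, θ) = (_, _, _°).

(x, y, θ) = (3.5, 1.5, 195°)

Enumerate (i+0.5, j+0.5, θ) over the 22 free cells and 16 admissible headings. For each, cast all 4 beams and compare to the given ranges.
  (5.5, 5.5, 285°): beam 4 = 0.5774 ≠ 1.0000 ✗
  (4.5, 1.5, 240°): beam 1 = 0.5176 ≠ 1.0000 ✗
  (3.5, 1.5, 345°): beam 2 = 0.5774 ≠ 2.8868 ✗
  (3.5, 1.5, 105°): beam 2 = 1.0000 ≠ 2.8868 ✗
  …
  (3.5, 1.5, 195°): r_1=1.0000, r_2=2.8868, r_3=0.5774, r_4=1.0000 — all match ✓
Only this pose fits every beam.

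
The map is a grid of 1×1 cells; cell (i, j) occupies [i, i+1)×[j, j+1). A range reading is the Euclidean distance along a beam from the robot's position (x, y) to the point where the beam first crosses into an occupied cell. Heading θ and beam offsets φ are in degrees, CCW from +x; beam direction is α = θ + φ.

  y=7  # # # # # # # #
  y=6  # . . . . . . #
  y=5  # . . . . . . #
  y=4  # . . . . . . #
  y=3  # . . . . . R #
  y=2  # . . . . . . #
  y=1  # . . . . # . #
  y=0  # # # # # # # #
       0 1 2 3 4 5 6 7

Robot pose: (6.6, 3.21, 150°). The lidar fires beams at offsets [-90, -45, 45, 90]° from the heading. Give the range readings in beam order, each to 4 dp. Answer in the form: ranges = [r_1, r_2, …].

beam 1: φ=-90°, α=60°
  direction (0.5000, 0.8660); cell (6,3); t to first gridline: x 0.8000, y 0.9122 (then +2.0000 / +1.1547)
    (7,3) via x @ 0.8000  # hit
  → r_1 = 0.8000
beam 2: φ=-45°, α=105°
  direction (-0.2588, 0.9659); cell (6,3); t to first gridline: x 2.3182, y 0.8179 (then +3.8637 / +1.0353)
    (6,4) via y @ 0.8179
    (6,5) via y @ 1.8531
    (5,5) via x @ 2.3182
    (5,6) via y @ 2.8884
    (5,7) via y @ 3.9237  # hit
  → r_2 = 3.9237
beam 3: φ=45°, α=195°
  direction (-0.9659, -0.2588); cell (6,3); t to first gridline: x 0.6212, y 0.8114 (then +1.0353 / +3.8637)
    (5,3) via x @ 0.6212
    (5,2) via y @ 0.8114
    (4,2) via x @ 1.6564
    (3,2) via x @ 2.6917
    (2,2) via x @ 3.7270
    (2,1) via y @ 4.6751
    (1,1) via x @ 4.7623
    (0,1) via x @ 5.7975  # hit
  → r_3 = 5.7975
beam 4: φ=90°, α=240°
  direction (-0.5000, -0.8660); cell (6,3); t to first gridline: x 1.2000, y 0.2425 (then +2.0000 / +1.1547)
    (6,2) via y @ 0.2425
    (5,2) via x @ 1.2000
    (5,1) via y @ 1.3972  # hit
  → r_4 = 1.3972

ranges = [0.8000, 3.9237, 5.7975, 1.3972]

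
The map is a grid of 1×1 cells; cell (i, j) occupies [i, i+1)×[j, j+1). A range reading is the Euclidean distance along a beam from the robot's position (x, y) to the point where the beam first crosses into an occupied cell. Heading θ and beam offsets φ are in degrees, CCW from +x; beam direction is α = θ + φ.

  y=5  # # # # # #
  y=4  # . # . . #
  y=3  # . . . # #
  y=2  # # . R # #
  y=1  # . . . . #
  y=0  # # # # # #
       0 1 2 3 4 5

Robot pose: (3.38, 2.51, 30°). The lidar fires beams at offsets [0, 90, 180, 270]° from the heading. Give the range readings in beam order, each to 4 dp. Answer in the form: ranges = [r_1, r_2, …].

ranges = [0.7159, 1.7205, 2.7482, 1.7436]

beam 1: φ=0°, α=30°
  dir = (cos 30°, sin 30°) = (0.8660, 0.5000); from cell (3,2)
  next x-line at t=0.7159, next y-line at t=0.9800; Δt_x=1.1547, Δt_y=2.0000
    x: enter (4,2) at t=0.7159 ← occupied
  → r_1 = 0.7159
beam 2: φ=90°, α=120°
  dir = (cos 120°, sin 120°) = (-0.5000, 0.8660); from cell (3,2)
  next x-line at t=0.7600, next y-line at t=0.5658; Δt_x=2.0000, Δt_y=1.1547
    y: enter (3,3) at t=0.5658
    x: enter (2,3) at t=0.7600
    y: enter (2,4) at t=1.7205 ← occupied
  → r_2 = 1.7205
beam 3: φ=180°, α=210°
  dir = (cos 210°, sin 210°) = (-0.8660, -0.5000); from cell (3,2)
  next x-line at t=0.4388, next y-line at t=1.0200; Δt_x=1.1547, Δt_y=2.0000
    x: enter (2,2) at t=0.4388
    y: enter (2,1) at t=1.0200
    x: enter (1,1) at t=1.5935
    x: enter (0,1) at t=2.7482 ← occupied
  → r_3 = 2.7482
beam 4: φ=270°, α=300°
  dir = (cos 300°, sin 300°) = (0.5000, -0.8660); from cell (3,2)
  next x-line at t=1.2400, next y-line at t=0.5889; Δt_x=2.0000, Δt_y=1.1547
    y: enter (3,1) at t=0.5889
    x: enter (4,1) at t=1.2400
    y: enter (4,0) at t=1.7436 ← occupied
  → r_4 = 1.7436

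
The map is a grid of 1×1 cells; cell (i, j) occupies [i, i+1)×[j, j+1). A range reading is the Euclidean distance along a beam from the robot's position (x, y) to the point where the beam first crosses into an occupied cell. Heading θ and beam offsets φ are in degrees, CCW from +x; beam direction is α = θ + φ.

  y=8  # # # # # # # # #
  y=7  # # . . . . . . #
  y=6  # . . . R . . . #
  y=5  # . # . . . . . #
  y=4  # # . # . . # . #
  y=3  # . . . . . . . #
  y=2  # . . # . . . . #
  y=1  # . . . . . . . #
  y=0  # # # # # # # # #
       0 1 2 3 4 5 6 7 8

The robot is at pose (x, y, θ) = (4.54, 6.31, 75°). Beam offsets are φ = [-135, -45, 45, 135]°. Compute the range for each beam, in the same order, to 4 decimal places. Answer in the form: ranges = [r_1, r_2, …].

beam 1: φ=-135°, α=300°
  cosα=0.5000 sinα=-0.8660 | (4,6) | tMaxX 0.9200 tMaxY 0.3580 | tΔX 2.0000 tΔY 1.1547
    t=0.3580 [y] (4,5)
    t=0.9200 [x] (5,5)
    t=1.5127 [y] (5,4)
    t=2.6674 [y] (5,3)
    t=2.9200 [x] (6,3)
    t=3.8221 [y] (6,2)
    t=4.9200 [x] (7,2)
    t=4.9768 [y] (7,1)
    t=6.1315 [y] (7,0) — stop
  → r_1 = 6.1315
beam 2: φ=-45°, α=30°
  cosα=0.8660 sinα=0.5000 | (4,6) | tMaxX 0.5312 tMaxY 1.3800 | tΔX 1.1547 tΔY 2.0000
    t=0.5312 [x] (5,6)
    t=1.3800 [y] (5,7)
    t=1.6859 [x] (6,7)
    t=2.8406 [x] (7,7)
    t=3.3800 [y] (7,8) — stop
  → r_2 = 3.3800
beam 3: φ=45°, α=120°
  cosα=-0.5000 sinα=0.8660 | (4,6) | tMaxX 1.0800 tMaxY 0.7967 | tΔX 2.0000 tΔY 1.1547
    t=0.7967 [y] (4,7)
    t=1.0800 [x] (3,7)
    t=1.9514 [y] (3,8) — stop
  → r_3 = 1.9514
beam 4: φ=135°, α=210°
  cosα=-0.8660 sinα=-0.5000 | (4,6) | tMaxX 0.6235 tMaxY 0.6200 | tΔX 1.1547 tΔY 2.0000
    t=0.6200 [y] (4,5)
    t=0.6235 [x] (3,5)
    t=1.7782 [x] (2,5) — stop
  → r_4 = 1.7782

ranges = [6.1315, 3.3800, 1.9514, 1.7782]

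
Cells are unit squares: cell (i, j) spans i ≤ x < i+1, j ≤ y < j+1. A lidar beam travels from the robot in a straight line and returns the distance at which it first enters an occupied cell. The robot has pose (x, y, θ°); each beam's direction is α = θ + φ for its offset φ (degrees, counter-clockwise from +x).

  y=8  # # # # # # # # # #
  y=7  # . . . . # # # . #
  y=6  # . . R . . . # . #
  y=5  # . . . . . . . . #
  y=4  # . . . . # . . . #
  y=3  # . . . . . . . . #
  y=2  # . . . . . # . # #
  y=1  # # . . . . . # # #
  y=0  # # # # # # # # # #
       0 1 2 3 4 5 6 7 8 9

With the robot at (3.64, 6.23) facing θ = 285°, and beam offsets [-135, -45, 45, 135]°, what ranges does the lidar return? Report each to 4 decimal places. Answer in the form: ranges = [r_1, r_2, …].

ranges = [3.0484, 4.8844, 2.4600, 2.0438]

beam 1: φ=-135°, α=150°
  d=(-0.8660,0.5000)  start (3,6)  tX=0.7390 tY=1.5400  stride 1/|dx|=1.1547 1/|dy|=2.0000
    cross x-line → (2,6), t=0.7390
    cross y-line → (2,7), t=1.5400
    cross x-line → (1,7), t=1.8937
    cross x-line → (0,7), t=3.0484 (wall)
  → r_1 = 3.0484
beam 2: φ=-45°, α=240°
  d=(-0.5000,-0.8660)  start (3,6)  tX=1.2800 tY=0.2656  stride 1/|dx|=2.0000 1/|dy|=1.1547
    cross y-line → (3,5), t=0.2656
    cross x-line → (2,5), t=1.2800
    cross y-line → (2,4), t=1.4203
    cross y-line → (2,3), t=2.5750
    cross x-line → (1,3), t=3.2800
    cross y-line → (1,2), t=3.7297
    cross y-line → (1,1), t=4.8844 (wall)
  → r_2 = 4.8844
beam 3: φ=45°, α=330°
  d=(0.8660,-0.5000)  start (3,6)  tX=0.4157 tY=0.4600  stride 1/|dx|=1.1547 1/|dy|=2.0000
    cross x-line → (4,6), t=0.4157
    cross y-line → (4,5), t=0.4600
    cross x-line → (5,5), t=1.5704
    cross y-line → (5,4), t=2.4600 (wall)
  → r_3 = 2.4600
beam 4: φ=135°, α=60°
  d=(0.5000,0.8660)  start (3,6)  tX=0.7200 tY=0.8891  stride 1/|dx|=2.0000 1/|dy|=1.1547
    cross x-line → (4,6), t=0.7200
    cross y-line → (4,7), t=0.8891
    cross y-line → (4,8), t=2.0438 (wall)
  → r_4 = 2.0438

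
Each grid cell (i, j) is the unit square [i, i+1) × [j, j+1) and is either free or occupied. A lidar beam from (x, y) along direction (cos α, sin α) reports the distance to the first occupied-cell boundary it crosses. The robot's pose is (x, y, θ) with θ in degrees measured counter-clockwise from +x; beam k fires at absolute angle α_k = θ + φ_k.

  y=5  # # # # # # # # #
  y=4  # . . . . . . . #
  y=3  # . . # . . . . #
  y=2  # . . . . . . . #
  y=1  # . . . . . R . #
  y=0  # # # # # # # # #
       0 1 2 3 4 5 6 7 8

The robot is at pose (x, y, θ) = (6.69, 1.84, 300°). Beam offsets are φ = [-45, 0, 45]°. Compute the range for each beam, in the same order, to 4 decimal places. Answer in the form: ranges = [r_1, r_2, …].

beam 1: φ=-45°, α=255°
  d=(-0.2588,-0.9659)  start (6,1)  tX=2.6660 tY=0.8696  stride 1/|dx|=3.8637 1/|dy|=1.0353
    cross y-line → (6,0), t=0.8696 (wall)
  → r_1 = 0.8696
beam 2: φ=0°, α=300°
  d=(0.5000,-0.8660)  start (6,1)  tX=0.6200 tY=0.9699  stride 1/|dx|=2.0000 1/|dy|=1.1547
    cross x-line → (7,1), t=0.6200
    cross y-line → (7,0), t=0.9699 (wall)
  → r_2 = 0.9699
beam 3: φ=45°, α=345°
  d=(0.9659,-0.2588)  start (6,1)  tX=0.3209 tY=3.2455  stride 1/|dx|=1.0353 1/|dy|=3.8637
    cross x-line → (7,1), t=0.3209
    cross x-line → (8,1), t=1.3562 (wall)
  → r_3 = 1.3562

ranges = [0.8696, 0.9699, 1.3562]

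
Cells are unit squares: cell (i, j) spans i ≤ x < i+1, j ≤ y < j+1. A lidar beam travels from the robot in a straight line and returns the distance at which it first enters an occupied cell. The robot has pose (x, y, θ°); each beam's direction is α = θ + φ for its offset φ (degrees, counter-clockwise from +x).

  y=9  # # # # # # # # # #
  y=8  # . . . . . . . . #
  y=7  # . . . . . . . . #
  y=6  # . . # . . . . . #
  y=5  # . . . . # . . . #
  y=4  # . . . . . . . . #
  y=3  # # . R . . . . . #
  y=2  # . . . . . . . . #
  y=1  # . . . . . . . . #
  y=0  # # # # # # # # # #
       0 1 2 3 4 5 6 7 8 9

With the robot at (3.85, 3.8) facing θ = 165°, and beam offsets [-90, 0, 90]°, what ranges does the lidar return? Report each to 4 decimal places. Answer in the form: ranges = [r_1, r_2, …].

ranges = [5.3834, 2.9505, 2.8988]

beam 1: φ=-90°, α=75°
  direction (0.2588, 0.9659); cell (3,3); t to first gridline: x 0.5796, y 0.2071 (then +3.8637 / +1.0353)
    (3,4) via y @ 0.2071
    (4,4) via x @ 0.5796
    (4,5) via y @ 1.2423
    (4,6) via y @ 2.2776
    (4,7) via y @ 3.3129
    (4,8) via y @ 4.3482
    (5,8) via x @ 4.4433
    (5,9) via y @ 5.3834  # hit
  → r_1 = 5.3834
beam 2: φ=0°, α=165°
  direction (-0.9659, 0.2588); cell (3,3); t to first gridline: x 0.8800, y 0.7727 (then +1.0353 / +3.8637)
    (3,4) via y @ 0.7727
    (2,4) via x @ 0.8800
    (1,4) via x @ 1.9153
    (0,4) via x @ 2.9505  # hit
  → r_2 = 2.9505
beam 3: φ=90°, α=255°
  direction (-0.2588, -0.9659); cell (3,3); t to first gridline: x 3.2841, y 0.8282 (then +3.8637 / +1.0353)
    (3,2) via y @ 0.8282
    (3,1) via y @ 1.8635
    (3,0) via y @ 2.8988  # hit
  → r_3 = 2.8988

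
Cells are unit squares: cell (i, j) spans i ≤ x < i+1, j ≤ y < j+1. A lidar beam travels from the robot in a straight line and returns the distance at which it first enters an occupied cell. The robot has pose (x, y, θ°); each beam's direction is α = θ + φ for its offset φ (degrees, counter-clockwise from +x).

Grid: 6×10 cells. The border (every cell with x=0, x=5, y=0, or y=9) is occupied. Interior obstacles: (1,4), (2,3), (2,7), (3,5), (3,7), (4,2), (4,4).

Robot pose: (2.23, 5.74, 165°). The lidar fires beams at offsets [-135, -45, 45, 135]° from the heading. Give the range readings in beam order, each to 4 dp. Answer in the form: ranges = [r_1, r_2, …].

beam 1: φ=-135°, α=30°
  dir = (cos 30°, sin 30°) = (0.8660, 0.5000); from cell (2,5)
  next x-line at t=0.8891, next y-line at t=0.5200; Δt_x=1.1547, Δt_y=2.0000
    y: enter (2,6) at t=0.5200
    x: enter (3,6) at t=0.8891
    x: enter (4,6) at t=2.0438
    y: enter (4,7) at t=2.5200
    x: enter (5,7) at t=3.1985 ← occupied
  → r_1 = 3.1985
beam 2: φ=-45°, α=120°
  dir = (cos 120°, sin 120°) = (-0.5000, 0.8660); from cell (2,5)
  next x-line at t=0.4600, next y-line at t=0.3002; Δt_x=2.0000, Δt_y=1.1547
    y: enter (2,6) at t=0.3002
    x: enter (1,6) at t=0.4600
    y: enter (1,7) at t=1.4549
    x: enter (0,7) at t=2.4600 ← occupied
  → r_2 = 2.4600
beam 3: φ=45°, α=210°
  dir = (cos 210°, sin 210°) = (-0.8660, -0.5000); from cell (2,5)
  next x-line at t=0.2656, next y-line at t=1.4800; Δt_x=1.1547, Δt_y=2.0000
    x: enter (1,5) at t=0.2656
    x: enter (0,5) at t=1.4203 ← occupied
  → r_3 = 1.4203
beam 4: φ=135°, α=300°
  dir = (cos 300°, sin 300°) = (0.5000, -0.8660); from cell (2,5)
  next x-line at t=1.5400, next y-line at t=0.8545; Δt_x=2.0000, Δt_y=1.1547
    y: enter (2,4) at t=0.8545
    x: enter (3,4) at t=1.5400
    y: enter (3,3) at t=2.0092
    y: enter (3,2) at t=3.1639
    x: enter (4,2) at t=3.5400 ← occupied
  → r_4 = 3.5400

ranges = [3.1985, 2.4600, 1.4203, 3.5400]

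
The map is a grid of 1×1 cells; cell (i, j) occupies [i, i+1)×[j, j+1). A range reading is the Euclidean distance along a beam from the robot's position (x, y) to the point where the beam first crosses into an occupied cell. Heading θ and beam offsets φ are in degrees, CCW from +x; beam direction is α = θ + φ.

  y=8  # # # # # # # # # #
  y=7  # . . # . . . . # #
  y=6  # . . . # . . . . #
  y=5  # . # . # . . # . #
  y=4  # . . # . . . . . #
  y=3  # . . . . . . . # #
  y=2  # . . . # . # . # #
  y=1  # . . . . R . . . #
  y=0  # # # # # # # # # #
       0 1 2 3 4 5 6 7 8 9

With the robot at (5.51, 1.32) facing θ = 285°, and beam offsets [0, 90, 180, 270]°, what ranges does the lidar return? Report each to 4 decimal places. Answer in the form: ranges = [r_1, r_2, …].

beam 1: φ=0°, α=285°
  cosα=0.2588 sinα=-0.9659 | (5,1) | tMaxX 1.8932 tMaxY 0.3313 | tΔX 3.8637 tΔY 1.0353
    t=0.3313 [y] (5,0) — stop
  → r_1 = 0.3313
beam 2: φ=90°, α=15°
  cosα=0.9659 sinα=0.2588 | (5,1) | tMaxX 0.5073 tMaxY 2.6273 | tΔX 1.0353 tΔY 3.8637
    t=0.5073 [x] (6,1)
    t=1.5426 [x] (7,1)
    t=2.5778 [x] (8,1)
    t=2.6273 [y] (8,2) — stop
  → r_2 = 2.6273
beam 3: φ=180°, α=105°
  cosα=-0.2588 sinα=0.9659 | (5,1) | tMaxX 1.9705 tMaxY 0.7040 | tΔX 3.8637 tΔY 1.0353
    t=0.7040 [y] (5,2)
    t=1.7393 [y] (5,3)
    t=1.9705 [x] (4,3)
    t=2.7745 [y] (4,4)
    t=3.8098 [y] (4,5) — stop
  → r_3 = 3.8098
beam 4: φ=270°, α=195°
  cosα=-0.9659 sinα=-0.2588 | (5,1) | tMaxX 0.5280 tMaxY 1.2364 | tΔX 1.0353 tΔY 3.8637
    t=0.5280 [x] (4,1)
    t=1.2364 [y] (4,0) — stop
  → r_4 = 1.2364

ranges = [0.3313, 2.6273, 3.8098, 1.2364]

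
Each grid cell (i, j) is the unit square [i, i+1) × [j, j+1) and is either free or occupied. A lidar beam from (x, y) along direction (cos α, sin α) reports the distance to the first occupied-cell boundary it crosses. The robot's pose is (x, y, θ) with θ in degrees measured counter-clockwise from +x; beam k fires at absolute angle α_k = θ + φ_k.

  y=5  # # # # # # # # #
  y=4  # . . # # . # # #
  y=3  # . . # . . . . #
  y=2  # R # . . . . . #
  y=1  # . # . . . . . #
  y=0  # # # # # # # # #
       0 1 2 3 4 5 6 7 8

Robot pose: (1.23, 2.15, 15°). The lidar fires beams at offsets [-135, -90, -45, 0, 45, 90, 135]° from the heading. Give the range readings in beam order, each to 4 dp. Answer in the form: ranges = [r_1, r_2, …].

ranges = [0.4600, 1.1906, 0.8891, 0.7972, 3.2909, 0.8887, 0.2656]

beam 1: φ=-135°, α=240°
  d=(-0.5000,-0.8660)  start (1,2)  tX=0.4600 tY=0.1732  stride 1/|dx|=2.0000 1/|dy|=1.1547
    cross y-line → (1,1), t=0.1732
    cross x-line → (0,1), t=0.4600 (wall)
  → r_1 = 0.4600
beam 2: φ=-90°, α=285°
  d=(0.2588,-0.9659)  start (1,2)  tX=2.9751 tY=0.1553  stride 1/|dx|=3.8637 1/|dy|=1.0353
    cross y-line → (1,1), t=0.1553
    cross y-line → (1,0), t=1.1906 (wall)
  → r_2 = 1.1906
beam 3: φ=-45°, α=330°
  d=(0.8660,-0.5000)  start (1,2)  tX=0.8891 tY=0.3000  stride 1/|dx|=1.1547 1/|dy|=2.0000
    cross y-line → (1,1), t=0.3000
    cross x-line → (2,1), t=0.8891 (wall)
  → r_3 = 0.8891
beam 4: φ=0°, α=15°
  d=(0.9659,0.2588)  start (1,2)  tX=0.7972 tY=3.2841  stride 1/|dx|=1.0353 1/|dy|=3.8637
    cross x-line → (2,2), t=0.7972 (wall)
  → r_4 = 0.7972
beam 5: φ=45°, α=60°
  d=(0.5000,0.8660)  start (1,2)  tX=1.5400 tY=0.9815  stride 1/|dx|=2.0000 1/|dy|=1.1547
    cross y-line → (1,3), t=0.9815
    cross x-line → (2,3), t=1.5400
    cross y-line → (2,4), t=2.1362
    cross y-line → (2,5), t=3.2909 (wall)
  → r_5 = 3.2909
beam 6: φ=90°, α=105°
  d=(-0.2588,0.9659)  start (1,2)  tX=0.8887 tY=0.8800  stride 1/|dx|=3.8637 1/|dy|=1.0353
    cross y-line → (1,3), t=0.8800
    cross x-line → (0,3), t=0.8887 (wall)
  → r_6 = 0.8887
beam 7: φ=135°, α=150°
  d=(-0.8660,0.5000)  start (1,2)  tX=0.2656 tY=1.7000  stride 1/|dx|=1.1547 1/|dy|=2.0000
    cross x-line → (0,2), t=0.2656 (wall)
  → r_7 = 0.2656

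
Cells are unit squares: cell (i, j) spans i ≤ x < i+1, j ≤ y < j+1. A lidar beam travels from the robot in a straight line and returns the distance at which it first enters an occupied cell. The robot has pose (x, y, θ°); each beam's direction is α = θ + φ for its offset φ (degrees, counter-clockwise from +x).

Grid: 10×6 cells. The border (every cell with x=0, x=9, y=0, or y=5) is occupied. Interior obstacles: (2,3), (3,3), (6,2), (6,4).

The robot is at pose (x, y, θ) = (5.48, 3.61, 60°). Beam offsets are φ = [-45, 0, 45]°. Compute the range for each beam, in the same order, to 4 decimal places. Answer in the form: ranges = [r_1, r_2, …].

ranges = [1.5068, 1.0400, 1.4390]

beam 1: φ=-45°, α=15°
  d=(0.9659,0.2588)  start (5,3)  tX=0.5383 tY=1.5068  stride 1/|dx|=1.0353 1/|dy|=3.8637
    cross x-line → (6,3), t=0.5383
    cross y-line → (6,4), t=1.5068 (wall)
  → r_1 = 1.5068
beam 2: φ=0°, α=60°
  d=(0.5000,0.8660)  start (5,3)  tX=1.0400 tY=0.4503  stride 1/|dx|=2.0000 1/|dy|=1.1547
    cross y-line → (5,4), t=0.4503
    cross x-line → (6,4), t=1.0400 (wall)
  → r_2 = 1.0400
beam 3: φ=45°, α=105°
  d=(-0.2588,0.9659)  start (5,3)  tX=1.8546 tY=0.4038  stride 1/|dx|=3.8637 1/|dy|=1.0353
    cross y-line → (5,4), t=0.4038
    cross y-line → (5,5), t=1.4390 (wall)
  → r_3 = 1.4390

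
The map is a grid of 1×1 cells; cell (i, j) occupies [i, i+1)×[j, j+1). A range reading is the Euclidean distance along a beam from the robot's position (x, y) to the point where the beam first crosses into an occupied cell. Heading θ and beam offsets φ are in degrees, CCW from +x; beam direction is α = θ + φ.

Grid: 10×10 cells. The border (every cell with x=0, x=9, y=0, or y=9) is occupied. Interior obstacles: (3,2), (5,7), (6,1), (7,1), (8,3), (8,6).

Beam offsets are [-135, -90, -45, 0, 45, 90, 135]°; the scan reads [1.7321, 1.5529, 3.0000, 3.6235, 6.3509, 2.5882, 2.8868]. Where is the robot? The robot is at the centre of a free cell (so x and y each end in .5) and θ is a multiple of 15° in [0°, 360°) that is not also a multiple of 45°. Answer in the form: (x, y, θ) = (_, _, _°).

Enumerate (i+0.5, j+0.5, θ) over the 58 free cells and 16 admissible headings. For each, cast all 7 beams and compare to the given ranges.
  (3.5, 5.5, 195°): beam 1 = 4.0415 ≠ 1.7321 ✗
  (1.5, 2.5, 60°): beam 1 = 1.5529 ≠ 1.7321 ✗
  (7.5, 7.5, 150°): beam 1 = 1.5529 ≠ 1.7321 ✗
  (3.5, 6.5, 345°): beam 1 = 2.8868 ≠ 1.7321 ✗
  …
  (2.5, 6.5, 285°): r_1=1.7321, r_2=1.5529, r_3=3.0000, r_4=3.6235, r_5=6.3509, r_6=2.5882, r_7=2.8868 — all match ✓
Unique over the lattice → pose = (2.5, 6.5, 285°).

(x, y, θ) = (2.5, 6.5, 285°)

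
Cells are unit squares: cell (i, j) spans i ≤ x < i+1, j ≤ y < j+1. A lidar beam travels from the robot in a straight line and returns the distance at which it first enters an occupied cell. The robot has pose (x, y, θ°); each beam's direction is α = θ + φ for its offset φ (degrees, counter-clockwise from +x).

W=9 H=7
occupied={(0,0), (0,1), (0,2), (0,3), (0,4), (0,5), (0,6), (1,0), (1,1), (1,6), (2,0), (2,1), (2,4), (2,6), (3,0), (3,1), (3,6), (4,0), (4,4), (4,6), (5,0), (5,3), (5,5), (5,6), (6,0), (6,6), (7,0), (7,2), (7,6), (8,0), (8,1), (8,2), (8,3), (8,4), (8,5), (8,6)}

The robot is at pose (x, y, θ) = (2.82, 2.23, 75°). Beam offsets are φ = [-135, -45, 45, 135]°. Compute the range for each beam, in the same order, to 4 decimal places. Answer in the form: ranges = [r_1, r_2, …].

ranges = [0.2656, 2.5172, 3.6400, 0.4600]

beam 1: φ=-135°, α=300°
  dir = (cos 300°, sin 300°) = (0.5000, -0.8660); from cell (2,2)
  next x-line at t=0.3600, next y-line at t=0.2656; Δt_x=2.0000, Δt_y=1.1547
    y: enter (2,1) at t=0.2656 ← occupied
  → r_1 = 0.2656
beam 2: φ=-45°, α=30°
  dir = (cos 30°, sin 30°) = (0.8660, 0.5000); from cell (2,2)
  next x-line at t=0.2078, next y-line at t=1.5400; Δt_x=1.1547, Δt_y=2.0000
    x: enter (3,2) at t=0.2078
    x: enter (4,2) at t=1.3625
    y: enter (4,3) at t=1.5400
    x: enter (5,3) at t=2.5172 ← occupied
  → r_2 = 2.5172
beam 3: φ=45°, α=120°
  dir = (cos 120°, sin 120°) = (-0.5000, 0.8660); from cell (2,2)
  next x-line at t=1.6400, next y-line at t=0.8891; Δt_x=2.0000, Δt_y=1.1547
    y: enter (2,3) at t=0.8891
    x: enter (1,3) at t=1.6400
    y: enter (1,4) at t=2.0438
    y: enter (1,5) at t=3.1985
    x: enter (0,5) at t=3.6400 ← occupied
  → r_3 = 3.6400
beam 4: φ=135°, α=210°
  dir = (cos 210°, sin 210°) = (-0.8660, -0.5000); from cell (2,2)
  next x-line at t=0.9469, next y-line at t=0.4600; Δt_x=1.1547, Δt_y=2.0000
    y: enter (2,1) at t=0.4600 ← occupied
  → r_4 = 0.4600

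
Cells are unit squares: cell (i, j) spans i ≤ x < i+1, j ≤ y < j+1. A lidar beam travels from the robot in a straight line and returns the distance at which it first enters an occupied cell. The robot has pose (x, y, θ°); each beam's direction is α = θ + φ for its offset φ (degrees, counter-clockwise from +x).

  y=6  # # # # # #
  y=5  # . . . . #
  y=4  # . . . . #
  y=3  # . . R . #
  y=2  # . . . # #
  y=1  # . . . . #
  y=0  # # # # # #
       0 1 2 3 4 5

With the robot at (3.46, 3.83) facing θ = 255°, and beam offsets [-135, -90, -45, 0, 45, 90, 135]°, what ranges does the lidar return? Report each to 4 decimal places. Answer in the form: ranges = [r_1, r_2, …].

beam 1: φ=-135°, α=120°
  d=(-0.5000,0.8660)  start (3,3)  tX=0.9200 tY=0.1963  stride 1/|dx|=2.0000 1/|dy|=1.1547
    cross y-line → (3,4), t=0.1963
    cross x-line → (2,4), t=0.9200
    cross y-line → (2,5), t=1.3510
    cross y-line → (2,6), t=2.5057 (wall)
  → r_1 = 2.5057
beam 2: φ=-90°, α=165°
  d=(-0.9659,0.2588)  start (3,3)  tX=0.4762 tY=0.6568  stride 1/|dx|=1.0353 1/|dy|=3.8637
    cross x-line → (2,3), t=0.4762
    cross y-line → (2,4), t=0.6568
    cross x-line → (1,4), t=1.5115
    cross x-line → (0,4), t=2.5468 (wall)
  → r_2 = 2.5468
beam 3: φ=-45°, α=210°
  d=(-0.8660,-0.5000)  start (3,3)  tX=0.5312 tY=1.6600  stride 1/|dx|=1.1547 1/|dy|=2.0000
    cross x-line → (2,3), t=0.5312
    cross y-line → (2,2), t=1.6600
    cross x-line → (1,2), t=1.6859
    cross x-line → (0,2), t=2.8406 (wall)
  → r_3 = 2.8406
beam 4: φ=0°, α=255°
  d=(-0.2588,-0.9659)  start (3,3)  tX=1.7773 tY=0.8593  stride 1/|dx|=3.8637 1/|dy|=1.0353
    cross y-line → (3,2), t=0.8593
    cross x-line → (2,2), t=1.7773
    cross y-line → (2,1), t=1.8946
    cross y-line → (2,0), t=2.9298 (wall)
  → r_4 = 2.9298
beam 5: φ=45°, α=300°
  d=(0.5000,-0.8660)  start (3,3)  tX=1.0800 tY=0.9584  stride 1/|dx|=2.0000 1/|dy|=1.1547
    cross y-line → (3,2), t=0.9584
    cross x-line → (4,2), t=1.0800 (wall)
  → r_5 = 1.0800
beam 6: φ=90°, α=345°
  d=(0.9659,-0.2588)  start (3,3)  tX=0.5590 tY=3.2069  stride 1/|dx|=1.0353 1/|dy|=3.8637
    cross x-line → (4,3), t=0.5590
    cross x-line → (5,3), t=1.5943 (wall)
  → r_6 = 1.5943
beam 7: φ=135°, α=30°
  d=(0.8660,0.5000)  start (3,3)  tX=0.6235 tY=0.3400  stride 1/|dx|=1.1547 1/|dy|=2.0000
    cross y-line → (3,4), t=0.3400
    cross x-line → (4,4), t=0.6235
    cross x-line → (5,4), t=1.7782 (wall)
  → r_7 = 1.7782

ranges = [2.5057, 2.5468, 2.8406, 2.9298, 1.0800, 1.5943, 1.7782]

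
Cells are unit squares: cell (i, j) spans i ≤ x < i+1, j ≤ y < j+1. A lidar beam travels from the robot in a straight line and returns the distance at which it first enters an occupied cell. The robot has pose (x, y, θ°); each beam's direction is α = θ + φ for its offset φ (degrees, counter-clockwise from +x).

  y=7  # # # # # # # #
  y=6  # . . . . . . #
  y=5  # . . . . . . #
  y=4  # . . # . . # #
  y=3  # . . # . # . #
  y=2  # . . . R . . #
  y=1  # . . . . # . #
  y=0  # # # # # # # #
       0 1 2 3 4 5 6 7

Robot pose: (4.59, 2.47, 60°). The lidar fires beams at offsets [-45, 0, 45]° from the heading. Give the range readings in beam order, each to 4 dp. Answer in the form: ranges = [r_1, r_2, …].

ranges = [2.4950, 0.8200, 2.2796]

beam 1: φ=-45°, α=15°
  dir = (cos 15°, sin 15°) = (0.9659, 0.2588); from cell (4,2)
  next x-line at t=0.4245, next y-line at t=2.0478; Δt_x=1.0353, Δt_y=3.8637
    x: enter (5,2) at t=0.4245
    x: enter (6,2) at t=1.4597
    y: enter (6,3) at t=2.0478
    x: enter (7,3) at t=2.4950 ← occupied
  → r_1 = 2.4950
beam 2: φ=0°, α=60°
  dir = (cos 60°, sin 60°) = (0.5000, 0.8660); from cell (4,2)
  next x-line at t=0.8200, next y-line at t=0.6120; Δt_x=2.0000, Δt_y=1.1547
    y: enter (4,3) at t=0.6120
    x: enter (5,3) at t=0.8200 ← occupied
  → r_2 = 0.8200
beam 3: φ=45°, α=105°
  dir = (cos 105°, sin 105°) = (-0.2588, 0.9659); from cell (4,2)
  next x-line at t=2.2796, next y-line at t=0.5487; Δt_x=3.8637, Δt_y=1.0353
    y: enter (4,3) at t=0.5487
    y: enter (4,4) at t=1.5840
    x: enter (3,4) at t=2.2796 ← occupied
  → r_3 = 2.2796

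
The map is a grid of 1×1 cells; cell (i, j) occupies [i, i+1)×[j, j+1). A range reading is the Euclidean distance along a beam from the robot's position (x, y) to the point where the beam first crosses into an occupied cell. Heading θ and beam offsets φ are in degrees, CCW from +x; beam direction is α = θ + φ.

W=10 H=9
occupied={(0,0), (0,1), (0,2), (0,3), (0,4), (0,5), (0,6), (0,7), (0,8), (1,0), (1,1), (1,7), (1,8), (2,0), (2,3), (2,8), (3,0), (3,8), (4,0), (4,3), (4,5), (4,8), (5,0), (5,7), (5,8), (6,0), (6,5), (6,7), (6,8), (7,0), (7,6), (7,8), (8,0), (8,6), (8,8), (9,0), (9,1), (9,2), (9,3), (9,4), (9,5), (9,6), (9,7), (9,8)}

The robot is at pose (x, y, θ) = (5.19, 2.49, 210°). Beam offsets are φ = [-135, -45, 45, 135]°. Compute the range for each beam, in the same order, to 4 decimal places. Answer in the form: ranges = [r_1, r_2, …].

ranges = [3.1296, 2.2673, 1.5426, 3.9444]

beam 1: φ=-135°, α=75°
  direction (0.2588, 0.9659); cell (5,2); t to first gridline: x 3.1296, y 0.5280 (then +3.8637 / +1.0353)
    (5,3) via y @ 0.5280
    (5,4) via y @ 1.5633
    (5,5) via y @ 2.5985
    (6,5) via x @ 3.1296  # hit
  → r_1 = 3.1296
beam 2: φ=-45°, α=165°
  direction (-0.9659, 0.2588); cell (5,2); t to first gridline: x 0.1967, y 1.9705 (then +1.0353 / +3.8637)
    (4,2) via x @ 0.1967
    (3,2) via x @ 1.2320
    (3,3) via y @ 1.9705
    (2,3) via x @ 2.2673  # hit
  → r_2 = 2.2673
beam 3: φ=45°, α=255°
  direction (-0.2588, -0.9659); cell (5,2); t to first gridline: x 0.7341, y 0.5073 (then +3.8637 / +1.0353)
    (5,1) via y @ 0.5073
    (4,1) via x @ 0.7341
    (4,0) via y @ 1.5426  # hit
  → r_3 = 1.5426
beam 4: φ=135°, α=345°
  direction (0.9659, -0.2588); cell (5,2); t to first gridline: x 0.8386, y 1.8932 (then +1.0353 / +3.8637)
    (6,2) via x @ 0.8386
    (7,2) via x @ 1.8738
    (7,1) via y @ 1.8932
    (8,1) via x @ 2.9091
    (9,1) via x @ 3.9444  # hit
  → r_4 = 3.9444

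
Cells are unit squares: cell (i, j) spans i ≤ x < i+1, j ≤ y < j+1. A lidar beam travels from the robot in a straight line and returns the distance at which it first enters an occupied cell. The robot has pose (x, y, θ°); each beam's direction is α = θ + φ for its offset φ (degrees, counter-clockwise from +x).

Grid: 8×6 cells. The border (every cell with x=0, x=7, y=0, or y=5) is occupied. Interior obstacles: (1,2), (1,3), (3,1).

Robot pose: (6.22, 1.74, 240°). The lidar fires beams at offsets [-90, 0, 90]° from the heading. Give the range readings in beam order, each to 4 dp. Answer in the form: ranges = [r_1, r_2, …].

beam 1: φ=-90°, α=150°
  d=(-0.8660,0.5000)  start (6,1)  tX=0.2540 tY=0.5200  stride 1/|dx|=1.1547 1/|dy|=2.0000
    cross x-line → (5,1), t=0.2540
    cross y-line → (5,2), t=0.5200
    cross x-line → (4,2), t=1.4087
    cross y-line → (4,3), t=2.5200
    cross x-line → (3,3), t=2.5634
    cross x-line → (2,3), t=3.7181
    cross y-line → (2,4), t=4.5200
    cross x-line → (1,4), t=4.8728
    cross x-line → (0,4), t=6.0275 (wall)
  → r_1 = 6.0275
beam 2: φ=0°, α=240°
  d=(-0.5000,-0.8660)  start (6,1)  tX=0.4400 tY=0.8545  stride 1/|dx|=2.0000 1/|dy|=1.1547
    cross x-line → (5,1), t=0.4400
    cross y-line → (5,0), t=0.8545 (wall)
  → r_2 = 0.8545
beam 3: φ=90°, α=330°
  d=(0.8660,-0.5000)  start (6,1)  tX=0.9007 tY=1.4800  stride 1/|dx|=1.1547 1/|dy|=2.0000
    cross x-line → (7,1), t=0.9007 (wall)
  → r_3 = 0.9007

ranges = [6.0275, 0.8545, 0.9007]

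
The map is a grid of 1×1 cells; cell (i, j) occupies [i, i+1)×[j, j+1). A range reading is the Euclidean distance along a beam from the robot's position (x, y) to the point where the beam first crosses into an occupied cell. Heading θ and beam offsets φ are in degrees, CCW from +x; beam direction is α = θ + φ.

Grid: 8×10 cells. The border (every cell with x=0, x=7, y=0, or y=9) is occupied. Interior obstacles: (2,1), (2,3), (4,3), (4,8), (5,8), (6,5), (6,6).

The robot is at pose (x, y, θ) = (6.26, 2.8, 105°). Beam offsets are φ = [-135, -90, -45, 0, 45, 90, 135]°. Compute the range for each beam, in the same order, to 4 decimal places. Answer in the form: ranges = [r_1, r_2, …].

beam 1: φ=-135°, α=330°
  dir = (cos 330°, sin 330°) = (0.8660, -0.5000); from cell (6,2)
  next x-line at t=0.8545, next y-line at t=1.6000; Δt_x=1.1547, Δt_y=2.0000
    x: enter (7,2) at t=0.8545 ← occupied
  → r_1 = 0.8545
beam 2: φ=-90°, α=15°
  dir = (cos 15°, sin 15°) = (0.9659, 0.2588); from cell (6,2)
  next x-line at t=0.7661, next y-line at t=0.7727; Δt_x=1.0353, Δt_y=3.8637
    x: enter (7,2) at t=0.7661 ← occupied
  → r_2 = 0.7661
beam 3: φ=-45°, α=60°
  dir = (cos 60°, sin 60°) = (0.5000, 0.8660); from cell (6,2)
  next x-line at t=1.4800, next y-line at t=0.2309; Δt_x=2.0000, Δt_y=1.1547
    y: enter (6,3) at t=0.2309
    y: enter (6,4) at t=1.3856
    x: enter (7,4) at t=1.4800 ← occupied
  → r_3 = 1.4800
beam 4: φ=0°, α=105°
  dir = (cos 105°, sin 105°) = (-0.2588, 0.9659); from cell (6,2)
  next x-line at t=1.0046, next y-line at t=0.2071; Δt_x=3.8637, Δt_y=1.0353
    y: enter (6,3) at t=0.2071
    x: enter (5,3) at t=1.0046
    y: enter (5,4) at t=1.2423
    y: enter (5,5) at t=2.2776
    y: enter (5,6) at t=3.3129
    y: enter (5,7) at t=4.3482
    x: enter (4,7) at t=4.8683
    y: enter (4,8) at t=5.3834 ← occupied
  → r_4 = 5.3834
beam 5: φ=45°, α=150°
  dir = (cos 150°, sin 150°) = (-0.8660, 0.5000); from cell (6,2)
  next x-line at t=0.3002, next y-line at t=0.4000; Δt_x=1.1547, Δt_y=2.0000
    x: enter (5,2) at t=0.3002
    y: enter (5,3) at t=0.4000
    x: enter (4,3) at t=1.4549 ← occupied
  → r_5 = 1.4549
beam 6: φ=90°, α=195°
  dir = (cos 195°, sin 195°) = (-0.9659, -0.2588); from cell (6,2)
  next x-line at t=0.2692, next y-line at t=3.0910; Δt_x=1.0353, Δt_y=3.8637
    x: enter (5,2) at t=0.2692
    x: enter (4,2) at t=1.3044
    x: enter (3,2) at t=2.3397
    y: enter (3,1) at t=3.0910
    x: enter (2,1) at t=3.3750 ← occupied
  → r_6 = 3.3750
beam 7: φ=135°, α=240°
  dir = (cos 240°, sin 240°) = (-0.5000, -0.8660); from cell (6,2)
  next x-line at t=0.5200, next y-line at t=0.9238; Δt_x=2.0000, Δt_y=1.1547
    x: enter (5,2) at t=0.5200
    y: enter (5,1) at t=0.9238
    y: enter (5,0) at t=2.0785 ← occupied
  → r_7 = 2.0785

ranges = [0.8545, 0.7661, 1.4800, 5.3834, 1.4549, 3.3750, 2.0785]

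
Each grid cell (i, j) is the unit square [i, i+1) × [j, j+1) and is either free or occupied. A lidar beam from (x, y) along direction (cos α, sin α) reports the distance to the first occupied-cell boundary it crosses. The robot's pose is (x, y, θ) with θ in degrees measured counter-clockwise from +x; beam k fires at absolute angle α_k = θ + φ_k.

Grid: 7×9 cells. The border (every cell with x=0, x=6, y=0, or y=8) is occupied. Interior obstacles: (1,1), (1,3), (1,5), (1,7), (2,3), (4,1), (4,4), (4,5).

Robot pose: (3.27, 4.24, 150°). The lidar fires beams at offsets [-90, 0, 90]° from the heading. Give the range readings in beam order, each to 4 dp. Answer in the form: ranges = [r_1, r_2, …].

ranges = [1.4600, 1.5200, 0.5400]

beam 1: φ=-90°, α=60°
  direction (0.5000, 0.8660); cell (3,4); t to first gridline: x 1.4600, y 0.8776 (then +2.0000 / +1.1547)
    (3,5) via y @ 0.8776
    (4,5) via x @ 1.4600  # hit
  → r_1 = 1.4600
beam 2: φ=0°, α=150°
  direction (-0.8660, 0.5000); cell (3,4); t to first gridline: x 0.3118, y 1.5200 (then +1.1547 / +2.0000)
    (2,4) via x @ 0.3118
    (1,4) via x @ 1.4665
    (1,5) via y @ 1.5200  # hit
  → r_2 = 1.5200
beam 3: φ=90°, α=240°
  direction (-0.5000, -0.8660); cell (3,4); t to first gridline: x 0.5400, y 0.2771 (then +2.0000 / +1.1547)
    (3,3) via y @ 0.2771
    (2,3) via x @ 0.5400  # hit
  → r_3 = 0.5400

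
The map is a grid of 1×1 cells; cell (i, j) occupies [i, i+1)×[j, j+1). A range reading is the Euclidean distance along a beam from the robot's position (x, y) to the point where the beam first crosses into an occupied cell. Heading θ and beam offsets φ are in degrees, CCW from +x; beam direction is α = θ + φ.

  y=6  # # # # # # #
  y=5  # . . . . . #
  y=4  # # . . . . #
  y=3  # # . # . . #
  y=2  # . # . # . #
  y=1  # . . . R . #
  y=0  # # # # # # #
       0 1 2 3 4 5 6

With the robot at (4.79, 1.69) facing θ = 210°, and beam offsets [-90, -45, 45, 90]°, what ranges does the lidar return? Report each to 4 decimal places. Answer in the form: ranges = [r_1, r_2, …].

ranges = [0.3580, 1.8531, 0.7143, 0.7967]

beam 1: φ=-90°, α=120°
  d=(-0.5000,0.8660)  start (4,1)  tX=1.5800 tY=0.3580  stride 1/|dx|=2.0000 1/|dy|=1.1547
    cross y-line → (4,2), t=0.3580 (wall)
  → r_1 = 0.3580
beam 2: φ=-45°, α=165°
  d=(-0.9659,0.2588)  start (4,1)  tX=0.8179 tY=1.1977  stride 1/|dx|=1.0353 1/|dy|=3.8637
    cross x-line → (3,1), t=0.8179
    cross y-line → (3,2), t=1.1977
    cross x-line → (2,2), t=1.8531 (wall)
  → r_2 = 1.8531
beam 3: φ=45°, α=255°
  d=(-0.2588,-0.9659)  start (4,1)  tX=3.0523 tY=0.7143  stride 1/|dx|=3.8637 1/|dy|=1.0353
    cross y-line → (4,0), t=0.7143 (wall)
  → r_3 = 0.7143
beam 4: φ=90°, α=300°
  d=(0.5000,-0.8660)  start (4,1)  tX=0.4200 tY=0.7967  stride 1/|dx|=2.0000 1/|dy|=1.1547
    cross x-line → (5,1), t=0.4200
    cross y-line → (5,0), t=0.7967 (wall)
  → r_4 = 0.7967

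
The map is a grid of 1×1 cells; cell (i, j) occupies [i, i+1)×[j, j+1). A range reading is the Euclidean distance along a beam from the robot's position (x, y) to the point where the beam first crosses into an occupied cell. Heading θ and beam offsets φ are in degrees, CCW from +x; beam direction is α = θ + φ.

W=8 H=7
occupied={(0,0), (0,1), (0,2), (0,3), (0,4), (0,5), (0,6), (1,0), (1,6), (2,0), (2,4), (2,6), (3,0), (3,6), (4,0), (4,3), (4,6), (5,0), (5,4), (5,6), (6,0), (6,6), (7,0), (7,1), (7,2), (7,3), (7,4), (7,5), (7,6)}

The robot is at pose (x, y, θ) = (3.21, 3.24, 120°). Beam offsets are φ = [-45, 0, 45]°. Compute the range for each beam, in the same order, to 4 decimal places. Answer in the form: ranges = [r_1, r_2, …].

ranges = [2.8574, 0.8776, 2.2880]

beam 1: φ=-45°, α=75°
  cosα=0.2588 sinα=0.9659 | (3,3) | tMaxX 3.0523 tMaxY 0.7868 | tΔX 3.8637 tΔY 1.0353
    t=0.7868 [y] (3,4)
    t=1.8221 [y] (3,5)
    t=2.8574 [y] (3,6) — stop
  → r_1 = 2.8574
beam 2: φ=0°, α=120°
  cosα=-0.5000 sinα=0.8660 | (3,3) | tMaxX 0.4200 tMaxY 0.8776 | tΔX 2.0000 tΔY 1.1547
    t=0.4200 [x] (2,3)
    t=0.8776 [y] (2,4) — stop
  → r_2 = 0.8776
beam 3: φ=45°, α=165°
  cosα=-0.9659 sinα=0.2588 | (3,3) | tMaxX 0.2174 tMaxY 2.9364 | tΔX 1.0353 tΔY 3.8637
    t=0.2174 [x] (2,3)
    t=1.2527 [x] (1,3)
    t=2.2880 [x] (0,3) — stop
  → r_3 = 2.2880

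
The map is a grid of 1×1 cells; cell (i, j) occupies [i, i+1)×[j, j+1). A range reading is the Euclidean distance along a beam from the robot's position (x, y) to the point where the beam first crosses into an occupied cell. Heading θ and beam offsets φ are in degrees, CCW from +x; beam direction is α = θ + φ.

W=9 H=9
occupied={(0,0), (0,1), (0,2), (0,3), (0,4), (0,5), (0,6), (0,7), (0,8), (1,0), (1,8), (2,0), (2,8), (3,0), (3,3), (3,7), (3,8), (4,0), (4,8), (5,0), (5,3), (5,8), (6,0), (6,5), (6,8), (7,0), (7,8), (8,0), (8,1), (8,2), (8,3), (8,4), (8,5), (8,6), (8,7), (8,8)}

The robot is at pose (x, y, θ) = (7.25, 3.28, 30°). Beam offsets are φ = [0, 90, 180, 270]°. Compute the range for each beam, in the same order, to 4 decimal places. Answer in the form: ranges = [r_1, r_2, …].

ranges = [0.8660, 1.9861, 4.5600, 1.5000]

beam 1: φ=0°, α=30°
  d=(0.8660,0.5000)  start (7,3)  tX=0.8660 tY=1.4400  stride 1/|dx|=1.1547 1/|dy|=2.0000
    cross x-line → (8,3), t=0.8660 (wall)
  → r_1 = 0.8660
beam 2: φ=90°, α=120°
  d=(-0.5000,0.8660)  start (7,3)  tX=0.5000 tY=0.8314  stride 1/|dx|=2.0000 1/|dy|=1.1547
    cross x-line → (6,3), t=0.5000
    cross y-line → (6,4), t=0.8314
    cross y-line → (6,5), t=1.9861 (wall)
  → r_2 = 1.9861
beam 3: φ=180°, α=210°
  d=(-0.8660,-0.5000)  start (7,3)  tX=0.2887 tY=0.5600  stride 1/|dx|=1.1547 1/|dy|=2.0000
    cross x-line → (6,3), t=0.2887
    cross y-line → (6,2), t=0.5600
    cross x-line → (5,2), t=1.4434
    cross y-line → (5,1), t=2.5600
    cross x-line → (4,1), t=2.5981
    cross x-line → (3,1), t=3.7528
    cross y-line → (3,0), t=4.5600 (wall)
  → r_3 = 4.5600
beam 4: φ=270°, α=300°
  d=(0.5000,-0.8660)  start (7,3)  tX=1.5000 tY=0.3233  stride 1/|dx|=2.0000 1/|dy|=1.1547
    cross y-line → (7,2), t=0.3233
    cross y-line → (7,1), t=1.4780
    cross x-line → (8,1), t=1.5000 (wall)
  → r_4 = 1.5000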